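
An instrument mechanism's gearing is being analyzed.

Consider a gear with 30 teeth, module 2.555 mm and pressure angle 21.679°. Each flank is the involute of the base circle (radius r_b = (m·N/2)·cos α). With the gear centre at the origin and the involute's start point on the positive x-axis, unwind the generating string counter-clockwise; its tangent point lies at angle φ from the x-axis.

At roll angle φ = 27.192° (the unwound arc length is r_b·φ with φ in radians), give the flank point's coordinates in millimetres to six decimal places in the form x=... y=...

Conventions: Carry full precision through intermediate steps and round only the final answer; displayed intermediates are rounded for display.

x=39.401957 y=1.240635

single-mesh involute tooth geometry (30T wheel at module 2.555)
pitch radius r_p = m·N/2 = 2.555·30/2 = 38.325000
base radius r_b = r_p·cos α = 38.325000·cos 21.679° = 35.614197
roll angle φ = 27.192° = 0.47458993 rad
x = r_b·(cos φ + φ·sin φ) = 39.401957
y = r_b·(sin φ − φ·cos φ) = 1.240635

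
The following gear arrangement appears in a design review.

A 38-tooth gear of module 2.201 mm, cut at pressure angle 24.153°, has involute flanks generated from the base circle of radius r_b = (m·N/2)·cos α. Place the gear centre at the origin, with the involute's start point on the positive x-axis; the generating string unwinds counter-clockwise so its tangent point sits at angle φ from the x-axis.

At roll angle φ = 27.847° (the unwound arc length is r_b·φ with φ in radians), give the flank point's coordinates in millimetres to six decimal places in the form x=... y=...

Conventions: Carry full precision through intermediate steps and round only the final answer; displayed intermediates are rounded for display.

class = single-mesh tooth geometry [base-circle involute, m = 2.201, 38T]
pitch radius r_p = m·N/2 = 2.201·38/2 = 41.819000
base radius r_b = r_p·cos α = 41.819000·cos 24.153° = 38.158000
roll angle φ = 27.847° = 0.48602184 rad
x = r_b·(cos φ + φ·sin φ) = 42.402116
y = r_b·(sin φ − φ·cos φ) = 1.426061

x=42.402116 y=1.426061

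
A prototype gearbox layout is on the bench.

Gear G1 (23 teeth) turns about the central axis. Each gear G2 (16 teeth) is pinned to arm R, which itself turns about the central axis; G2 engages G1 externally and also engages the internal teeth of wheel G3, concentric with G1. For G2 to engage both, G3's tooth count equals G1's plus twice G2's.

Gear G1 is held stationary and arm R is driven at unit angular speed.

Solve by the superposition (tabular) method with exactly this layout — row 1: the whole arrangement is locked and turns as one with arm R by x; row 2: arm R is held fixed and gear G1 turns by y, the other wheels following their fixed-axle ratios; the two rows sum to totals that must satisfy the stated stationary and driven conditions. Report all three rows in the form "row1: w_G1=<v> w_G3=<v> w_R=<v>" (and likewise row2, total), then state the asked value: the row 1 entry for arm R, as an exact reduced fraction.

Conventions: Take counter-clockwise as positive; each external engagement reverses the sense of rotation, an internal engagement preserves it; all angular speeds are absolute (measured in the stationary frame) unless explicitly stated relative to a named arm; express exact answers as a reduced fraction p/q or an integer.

class = planetary set [G3 = 23+2·16 = 55; Willis about the carrier]
row 1: whole set turns with the arm by x
row 2 (arm held, sun turns y): ω_ring = −(23/55)·y, ω_arm = 0
boundary: total ω_sun = x + y = 0 and total ω_arm = x = 1  ⇒  y = -1, x = 1
row 2 ring = −(23/55)·(-1) = 23/55
totals (row 1 + row 2): sun 1 + (-1) = 0, ring 1 + 23/55 = 78/55, arm 1 + 0 = 1
asked cell (row1, arm) = 1

row1: w_G1=1 w_G3=1 w_R=1
row2: w_G1=-1 w_G3=23/55 w_R=0
total: w_G1=0 w_G3=78/55 w_R=1
asked value: 1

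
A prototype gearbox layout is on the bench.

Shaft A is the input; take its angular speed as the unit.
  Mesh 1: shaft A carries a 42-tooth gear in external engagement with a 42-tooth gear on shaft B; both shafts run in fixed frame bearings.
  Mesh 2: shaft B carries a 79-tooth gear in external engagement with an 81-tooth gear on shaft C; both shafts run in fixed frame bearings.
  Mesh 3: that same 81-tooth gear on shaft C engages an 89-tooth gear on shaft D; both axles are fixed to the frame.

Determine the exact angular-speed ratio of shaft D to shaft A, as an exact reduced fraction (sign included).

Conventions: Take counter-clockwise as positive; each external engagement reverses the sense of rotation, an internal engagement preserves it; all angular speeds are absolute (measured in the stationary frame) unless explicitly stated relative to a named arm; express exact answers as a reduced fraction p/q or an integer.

-79/89

class = fixed-axis compound train [3 meshes; 3 ratios multiply, 3 sense flips]
mesh 1 [42T→42T]: running ratio 1, sense −
mesh 2 [79T→81T]: running ratio 79/81, sense +
mesh 3 [81T→89T]: running ratio 79/89, sense −
ω_out/ω_in = -79/89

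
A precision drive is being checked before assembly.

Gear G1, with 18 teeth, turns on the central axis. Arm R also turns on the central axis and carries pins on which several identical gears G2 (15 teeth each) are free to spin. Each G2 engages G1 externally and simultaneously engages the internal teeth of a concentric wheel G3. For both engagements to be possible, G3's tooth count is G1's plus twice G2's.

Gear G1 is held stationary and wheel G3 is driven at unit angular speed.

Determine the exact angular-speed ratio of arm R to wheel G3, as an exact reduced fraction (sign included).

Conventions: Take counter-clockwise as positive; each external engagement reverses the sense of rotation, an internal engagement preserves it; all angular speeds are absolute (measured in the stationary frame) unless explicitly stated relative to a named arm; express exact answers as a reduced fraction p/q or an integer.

8/11

recognized (axles ride arm R): planetary set, 18/15/48 teeth
ring teeth: 18 + 2·15 = 48
18(ω_sun−ω_arm) = −48(ω_ring−ω_arm),  ω_sun = 0, ω_ring = 1
18(0−ω_arm) = −48(1−ω_arm)  ⇒  66·ω_arm = 48  ⇒  ω_arm = 8/11
ω_out/ω_in = 8/11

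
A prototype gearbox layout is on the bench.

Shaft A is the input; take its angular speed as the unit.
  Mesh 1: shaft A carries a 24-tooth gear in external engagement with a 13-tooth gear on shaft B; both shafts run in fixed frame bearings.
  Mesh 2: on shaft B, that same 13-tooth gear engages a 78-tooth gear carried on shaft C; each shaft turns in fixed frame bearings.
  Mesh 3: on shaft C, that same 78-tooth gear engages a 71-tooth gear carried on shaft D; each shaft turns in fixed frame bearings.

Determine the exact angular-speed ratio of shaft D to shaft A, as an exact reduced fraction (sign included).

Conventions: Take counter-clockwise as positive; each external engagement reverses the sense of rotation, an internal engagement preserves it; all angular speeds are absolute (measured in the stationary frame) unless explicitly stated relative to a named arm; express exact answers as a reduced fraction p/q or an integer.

-24/71

class = fixed-axis compound train [3 meshes; 3 ratios multiply, 3 sense flips]
mesh 1 [24T→13T]: running ratio 24/13, sense −
mesh 2 [13T→78T]: running ratio 4/13, sense +
mesh 3 [78T→71T]: running ratio 24/71, sense −
ω_out/ω_in = -24/71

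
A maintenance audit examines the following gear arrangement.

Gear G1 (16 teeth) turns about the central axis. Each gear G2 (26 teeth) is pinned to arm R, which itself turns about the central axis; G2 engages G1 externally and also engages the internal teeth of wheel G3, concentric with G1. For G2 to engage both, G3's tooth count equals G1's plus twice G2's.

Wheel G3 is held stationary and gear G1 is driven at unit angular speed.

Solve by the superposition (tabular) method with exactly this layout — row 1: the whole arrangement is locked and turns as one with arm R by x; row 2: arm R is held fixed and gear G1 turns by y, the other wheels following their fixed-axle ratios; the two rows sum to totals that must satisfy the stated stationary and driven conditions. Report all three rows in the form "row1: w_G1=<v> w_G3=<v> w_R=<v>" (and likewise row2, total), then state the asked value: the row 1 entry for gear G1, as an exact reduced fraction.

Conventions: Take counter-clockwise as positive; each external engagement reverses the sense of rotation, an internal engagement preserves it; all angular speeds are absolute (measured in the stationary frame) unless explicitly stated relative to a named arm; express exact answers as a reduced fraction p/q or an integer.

recognized (axles ride arm R): planetary set, 16/26/68 teeth
row 1: whole set turns with the arm by x
superposition row 2 [arm held]: sun y, ring −(16/68)·y, arm 0
boundary: total ω_ring = x − (16/68)·y = 0 and total ω_sun = x + y = 1  ⇒  y = 17/21, x = 4/21
row 2 ring = −(16/68)·17/21 = -4/21
totals (row 1 + row 2): sun 4/21 + 17/21 = 1, ring 4/21 + (-4/21) = 0, arm 4/21 + 0 = 4/21
asked cell (row1, sun) = 4/21

row1: w_G1=4/21 w_G3=4/21 w_R=4/21
row2: w_G1=17/21 w_G3=-4/21 w_R=0
total: w_G1=1 w_G3=0 w_R=4/21
asked value: 4/21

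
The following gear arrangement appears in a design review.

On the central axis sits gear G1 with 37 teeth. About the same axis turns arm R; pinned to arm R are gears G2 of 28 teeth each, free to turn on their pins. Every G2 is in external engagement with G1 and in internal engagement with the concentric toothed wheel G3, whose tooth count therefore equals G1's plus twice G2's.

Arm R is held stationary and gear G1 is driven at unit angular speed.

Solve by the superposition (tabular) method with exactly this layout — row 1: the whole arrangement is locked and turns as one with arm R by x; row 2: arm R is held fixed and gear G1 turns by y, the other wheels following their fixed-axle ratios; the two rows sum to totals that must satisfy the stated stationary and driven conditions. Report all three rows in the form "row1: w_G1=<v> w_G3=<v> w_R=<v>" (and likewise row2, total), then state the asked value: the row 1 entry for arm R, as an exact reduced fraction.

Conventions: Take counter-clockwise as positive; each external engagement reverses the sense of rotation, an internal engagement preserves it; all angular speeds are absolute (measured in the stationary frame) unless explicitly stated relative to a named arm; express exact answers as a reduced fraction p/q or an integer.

row1: w_G1=0 w_G3=0 w_R=0
row2: w_G1=1 w_G3=-37/93 w_R=0
total: w_G1=1 w_G3=-37/93 w_R=0
asked value: 0

planetary set (37T centre, 28T on arm, 93T internal) — Willis relation
superposition row 1 [locked train]: every member turns x
row 2 — arm fixed, fixed-axis ratios: sun y, ring −(37/93)·y, arm 0
boundary: total ω_arm = x = 0 and total ω_sun = x + y = 1  ⇒  y = 1, x = 0
row 2 ring = −(37/93)·1 = -37/93
totals (row 1 + row 2): sun 0 + 1 = 1, ring 0 + (-37/93) = -37/93, arm 0 + 0 = 0
asked cell (row1, arm) = 0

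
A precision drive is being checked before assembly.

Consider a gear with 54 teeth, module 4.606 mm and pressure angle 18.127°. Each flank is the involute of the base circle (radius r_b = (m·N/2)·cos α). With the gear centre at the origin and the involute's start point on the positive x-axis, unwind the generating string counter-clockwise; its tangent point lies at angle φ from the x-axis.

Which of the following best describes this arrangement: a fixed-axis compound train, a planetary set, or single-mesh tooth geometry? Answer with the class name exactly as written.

recognized (one wheel, involute flank): single-mesh tooth geometry, m = 4.606, N = 54
classification: single-mesh tooth geometry

single-mesh tooth geometry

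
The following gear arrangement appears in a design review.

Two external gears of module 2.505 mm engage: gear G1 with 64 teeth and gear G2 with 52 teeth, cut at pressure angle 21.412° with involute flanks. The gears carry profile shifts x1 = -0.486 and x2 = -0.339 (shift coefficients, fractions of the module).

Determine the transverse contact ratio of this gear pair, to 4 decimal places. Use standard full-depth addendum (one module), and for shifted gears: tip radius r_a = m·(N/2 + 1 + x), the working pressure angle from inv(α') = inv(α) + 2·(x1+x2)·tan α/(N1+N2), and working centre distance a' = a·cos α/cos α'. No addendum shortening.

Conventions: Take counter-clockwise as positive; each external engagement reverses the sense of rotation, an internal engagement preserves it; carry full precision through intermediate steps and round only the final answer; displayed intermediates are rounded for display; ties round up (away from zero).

1.8940

class = single-mesh tooth geometry [involute pair 64T × 52T, m = 2.505]
base radii: r_b1 = 74.627307, r_b2 = 60.634687
tip radii: r_a1 = 81.447570, r_a2 = 66.785805
inv(α') = inv(21.412°) + 2·(-0.486-0.339)·tan α/(64+52) = 0.01284963  ⇒  α' = 19.06479°
a' = a·cos α / cos α' = 145.2900·cos 21.412°/cos 19.06479° = 143.111699
action lengths: √(r_a1²−r_b1²) = 32.626243, √(r_a2²−r_b2²) = 27.996045
base pitch p_b = π·m·cos α = 7.326519
CR = (32.626243 + 27.996045 − 143.111699·sin 19.06479°)/7.326519 = 1.894035
contact ratio ≈ 1.8940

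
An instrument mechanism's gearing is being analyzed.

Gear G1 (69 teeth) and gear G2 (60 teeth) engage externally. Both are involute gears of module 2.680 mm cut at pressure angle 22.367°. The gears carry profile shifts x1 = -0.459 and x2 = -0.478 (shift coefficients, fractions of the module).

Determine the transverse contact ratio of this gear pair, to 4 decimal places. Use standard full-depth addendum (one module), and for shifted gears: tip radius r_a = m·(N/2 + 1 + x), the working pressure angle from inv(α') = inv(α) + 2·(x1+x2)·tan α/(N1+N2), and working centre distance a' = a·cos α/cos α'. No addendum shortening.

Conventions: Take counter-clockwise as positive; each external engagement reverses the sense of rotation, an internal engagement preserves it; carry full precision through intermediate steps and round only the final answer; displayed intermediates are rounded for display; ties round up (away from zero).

1.8538

single-mesh involute tooth geometry (69T engaging 60T at module 2.680)
base radii: r_b1 = 85.503805, r_b2 = 74.351135
tip radii: r_a1 = 93.909880, r_a2 = 81.798960
inv(α') = inv(22.367°) + 2·(-0.459-0.478)·tan α/(69+60) = 0.01514095  ⇒  α' = 20.10175°
a' = a·cos α / cos α' = 172.8600·cos 22.367°/cos 20.10175° = 170.224374
action lengths: √(r_a1²−r_b1²) = 38.835098, √(r_a2²−r_b2²) = 34.102472
base pitch p_b = π·m·cos α = 7.786033
CR = (38.835098 + 34.102472 − 170.224374·sin 20.10175°)/7.786033 = 1.853758
contact ratio ≈ 1.8538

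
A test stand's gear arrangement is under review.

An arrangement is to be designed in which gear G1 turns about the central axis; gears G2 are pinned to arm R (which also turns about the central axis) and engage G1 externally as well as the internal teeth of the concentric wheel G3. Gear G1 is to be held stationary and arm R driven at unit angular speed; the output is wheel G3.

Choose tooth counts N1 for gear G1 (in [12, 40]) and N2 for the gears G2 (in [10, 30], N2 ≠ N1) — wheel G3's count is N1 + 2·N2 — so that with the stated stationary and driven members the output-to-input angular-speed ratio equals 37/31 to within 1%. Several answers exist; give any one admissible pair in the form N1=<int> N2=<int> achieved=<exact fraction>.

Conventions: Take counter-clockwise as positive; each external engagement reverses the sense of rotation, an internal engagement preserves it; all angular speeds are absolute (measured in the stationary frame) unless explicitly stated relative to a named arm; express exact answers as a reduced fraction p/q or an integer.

class = planetary set [ratio 37/31 wanted; Willis about the carrier]
Willis with ω_sun = 0: ω_ring/ω_arm = (N1+N3)/N3; set equal to 37/31  ⇒  N3/N1 = 1/(37/31 − 1) = 31/6
N3 = N1 + 2·N2  ⇒  N2/N1 = (N3/N1 − 1)/2 = (31/6 − 1)/2 = 25/12
smallest multiple with N1 ≥ 12 and N2 ≥ 10: k = 1  ⇒  N1 = 1·12 = 12, N2 = 1·25 = 25 (N1 ≤ 40, N2 ≤ 30, N2 ≠ N1 ✓), N3 = 12 + 2·25 = 62
check: (N1+N3)/N3 with N1 = 12, N3 = 62 gives 37/31; |achieved − target| = 0 ≤ 37/3100 ✓

N1=12 N2=25 achieved=37/31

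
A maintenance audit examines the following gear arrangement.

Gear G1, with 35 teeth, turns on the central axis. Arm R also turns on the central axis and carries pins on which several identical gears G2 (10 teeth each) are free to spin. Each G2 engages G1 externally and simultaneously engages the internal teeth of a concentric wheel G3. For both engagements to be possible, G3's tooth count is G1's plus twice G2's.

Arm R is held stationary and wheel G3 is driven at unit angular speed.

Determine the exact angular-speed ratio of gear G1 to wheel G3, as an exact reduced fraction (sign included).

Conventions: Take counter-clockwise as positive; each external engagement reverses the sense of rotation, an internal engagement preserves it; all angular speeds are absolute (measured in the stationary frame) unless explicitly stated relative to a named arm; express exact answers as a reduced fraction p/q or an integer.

-11/7

topology: planetary set — G1 35T / G2 10T / G3 55T, arm = carrier (Willis)
ring teeth: 35 + 2·10 = 55
35(ω_sun−ω_arm) = −55(ω_ring−ω_arm),  ω_arm = 0, ω_ring = 1
ω_sun = 0 − (55/35)(1−0) = -11/7
ω_out/ω_in = -11/7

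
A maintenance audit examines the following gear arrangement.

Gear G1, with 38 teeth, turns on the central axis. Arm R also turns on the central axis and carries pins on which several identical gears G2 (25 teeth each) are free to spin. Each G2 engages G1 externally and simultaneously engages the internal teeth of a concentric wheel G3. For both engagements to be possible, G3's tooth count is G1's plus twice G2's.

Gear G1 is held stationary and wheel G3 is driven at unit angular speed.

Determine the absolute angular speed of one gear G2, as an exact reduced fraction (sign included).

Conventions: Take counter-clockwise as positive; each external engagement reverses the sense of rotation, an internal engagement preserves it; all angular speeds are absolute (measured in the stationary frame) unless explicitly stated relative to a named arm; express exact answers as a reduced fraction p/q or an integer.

44/25

planetary set (38T centre, 25T on arm, 88T internal) — Willis relation
ring teeth: 38 + 2·25 = 88
38(ω_sun−ω_arm) = −88(ω_ring−ω_arm),  ω_sun = 0, ω_ring = 1
38(0−ω_arm) = −88(1−ω_arm)  ⇒  126·ω_arm = 88  ⇒  ω_arm = 44/63
sun–planet mesh: 38·(0−44/63) = −25·(ω_p−ω_arm)  ⇒  ω_p−ω_arm = 1672/1575
ω_p = 44/63 + 1672/1575 = 44/25
exact speed ratio = 44/25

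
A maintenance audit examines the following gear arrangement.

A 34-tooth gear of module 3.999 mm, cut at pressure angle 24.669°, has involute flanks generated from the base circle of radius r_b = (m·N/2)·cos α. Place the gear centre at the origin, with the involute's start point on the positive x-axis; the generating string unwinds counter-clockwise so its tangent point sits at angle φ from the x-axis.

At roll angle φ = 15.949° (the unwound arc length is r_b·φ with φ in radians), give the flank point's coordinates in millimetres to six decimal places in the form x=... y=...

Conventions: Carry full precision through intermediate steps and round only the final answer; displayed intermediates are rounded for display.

topology: single-mesh involute geometry — m = 3.999, N = 34
pitch radius r_p = m·N/2 = 3.999·34/2 = 67.983000
base radius r_b = r_p·cos α = 67.983000·cos 24.669° = 61.778473
roll angle φ = 15.949° = 0.27836256 rad
x = r_b·(cos φ + φ·sin φ) = 64.125781
y = r_b·(sin φ − φ·cos φ) = 0.440737

x=64.125781 y=0.440737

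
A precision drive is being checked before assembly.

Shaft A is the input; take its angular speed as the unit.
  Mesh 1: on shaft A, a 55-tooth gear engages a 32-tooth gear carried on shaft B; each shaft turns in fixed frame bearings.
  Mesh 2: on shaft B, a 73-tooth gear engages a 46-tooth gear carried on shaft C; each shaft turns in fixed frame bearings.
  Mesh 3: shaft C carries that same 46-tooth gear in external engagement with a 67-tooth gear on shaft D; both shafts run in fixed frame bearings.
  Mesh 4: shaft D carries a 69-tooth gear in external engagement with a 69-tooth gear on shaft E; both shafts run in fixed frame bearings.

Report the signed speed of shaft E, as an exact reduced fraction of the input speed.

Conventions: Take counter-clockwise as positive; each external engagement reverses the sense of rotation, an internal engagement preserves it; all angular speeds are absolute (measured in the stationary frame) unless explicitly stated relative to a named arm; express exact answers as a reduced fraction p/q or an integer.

4-mesh fixed-axis compound train (all bearings frame-fixed)
mesh 1 [55T→32T]: |ω|/ω_in = 1×55/32 = 55/32, sense flips to −
mesh 2 [73T→46T]: |ω|/ω_in = (55/32)×73/46 = 4015/1472, sense flips to +
mesh 3 [46T→67T]: |ω|/ω_in = (4015/1472)×46/67 = 4015/2144, sense flips to −
mesh 4 [69T→69T]: |ω|/ω_in = (4015/2144)×69/69 = 4015/2144, sense flips to +
signed output speed (× input speed) = 4015/2144

4015/2144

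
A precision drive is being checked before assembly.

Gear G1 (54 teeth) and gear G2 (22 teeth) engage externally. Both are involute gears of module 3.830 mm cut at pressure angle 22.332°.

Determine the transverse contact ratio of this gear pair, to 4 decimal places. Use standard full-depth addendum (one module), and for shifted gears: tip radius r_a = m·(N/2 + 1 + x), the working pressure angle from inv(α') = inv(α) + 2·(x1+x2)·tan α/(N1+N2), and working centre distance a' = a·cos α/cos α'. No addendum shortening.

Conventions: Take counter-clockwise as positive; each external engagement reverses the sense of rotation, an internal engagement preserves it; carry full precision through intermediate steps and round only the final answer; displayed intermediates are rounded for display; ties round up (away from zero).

1.5767

recognized (one external pair, fixed centres): single-mesh tooth geometry, m = 3.830, N1 = 54, N2 = 22
base radii: r_b1 = 95.654007, r_b2 = 38.970151
tip radii: r_a1 = 107.240000, r_a2 = 45.960000
no profile shift: α' = α, a' = a
action lengths: √(r_a1²−r_b1²) = 48.484313, √(r_a2²−r_b2²) = 24.364912
base pitch p_b = π·m·cos α = 11.129849
CR = (48.484313 + 24.364912 − 145.540000·sin 22.33200°)/11.129849 = 1.576659
contact ratio ≈ 1.5767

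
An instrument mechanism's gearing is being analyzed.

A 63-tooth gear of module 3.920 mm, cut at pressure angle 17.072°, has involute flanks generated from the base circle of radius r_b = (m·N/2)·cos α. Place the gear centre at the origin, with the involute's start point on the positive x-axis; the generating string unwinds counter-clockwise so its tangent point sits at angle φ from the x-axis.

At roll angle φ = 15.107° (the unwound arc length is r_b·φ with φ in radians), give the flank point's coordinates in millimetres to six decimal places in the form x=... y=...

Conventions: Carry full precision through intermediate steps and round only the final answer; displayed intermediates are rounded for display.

x=122.071065 y=0.716224

class = single-mesh tooth geometry [base-circle involute, m = 3.920, 63T]
pitch radius r_p = m·N/2 = 3.920·63/2 = 123.480000
base radius r_b = r_p·cos α = 123.480000·cos 17.072° = 118.039051
roll angle φ = 15.107° = 0.26366689 rad
x = r_b·(cos φ + φ·sin φ) = 122.071065
y = r_b·(sin φ − φ·cos φ) = 0.716224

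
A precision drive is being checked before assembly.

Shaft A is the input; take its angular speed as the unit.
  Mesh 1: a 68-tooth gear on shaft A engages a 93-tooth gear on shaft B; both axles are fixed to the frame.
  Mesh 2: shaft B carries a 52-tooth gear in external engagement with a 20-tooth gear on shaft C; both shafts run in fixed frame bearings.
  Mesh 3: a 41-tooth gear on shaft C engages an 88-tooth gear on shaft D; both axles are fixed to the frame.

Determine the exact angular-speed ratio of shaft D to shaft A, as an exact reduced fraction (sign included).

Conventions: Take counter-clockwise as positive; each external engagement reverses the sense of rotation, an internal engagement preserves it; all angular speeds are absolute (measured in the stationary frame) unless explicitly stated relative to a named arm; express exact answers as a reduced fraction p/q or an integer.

class = fixed-axis compound train [3 meshes; 3 ratios multiply, 3 sense flips]
mesh 1 [68T→93T]: running ratio 68/93, sense −
mesh 2 [52T→20T]: running ratio 884/465, sense +
mesh 3 [41T→88T]: running ratio 9061/10230, sense −
ω_out/ω_in = -9061/10230

-9061/10230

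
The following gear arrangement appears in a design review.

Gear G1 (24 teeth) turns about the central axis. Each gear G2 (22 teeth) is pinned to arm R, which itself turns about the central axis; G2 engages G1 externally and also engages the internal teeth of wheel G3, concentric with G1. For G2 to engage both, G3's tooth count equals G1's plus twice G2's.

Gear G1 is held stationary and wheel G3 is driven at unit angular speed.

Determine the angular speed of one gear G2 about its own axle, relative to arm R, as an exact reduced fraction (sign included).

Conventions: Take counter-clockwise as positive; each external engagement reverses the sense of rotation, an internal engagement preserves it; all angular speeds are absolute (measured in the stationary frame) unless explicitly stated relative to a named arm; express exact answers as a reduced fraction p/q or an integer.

recognized (axles ride arm R): planetary set, 24/22/68 teeth
ring teeth: 24 + 2·22 = 68
24(ω_sun−ω_arm) = −68(ω_ring−ω_arm),  ω_sun = 0, ω_ring = 1
24(0−ω_arm) = −68(1−ω_arm)  ⇒  92·ω_arm = 68  ⇒  ω_arm = 17/23
sun–planet mesh: 24·(0−17/23) = −22·(ω_p−ω_arm)  ⇒  ω_p−ω_arm = 204/253
exact speed ratio = 204/253

204/253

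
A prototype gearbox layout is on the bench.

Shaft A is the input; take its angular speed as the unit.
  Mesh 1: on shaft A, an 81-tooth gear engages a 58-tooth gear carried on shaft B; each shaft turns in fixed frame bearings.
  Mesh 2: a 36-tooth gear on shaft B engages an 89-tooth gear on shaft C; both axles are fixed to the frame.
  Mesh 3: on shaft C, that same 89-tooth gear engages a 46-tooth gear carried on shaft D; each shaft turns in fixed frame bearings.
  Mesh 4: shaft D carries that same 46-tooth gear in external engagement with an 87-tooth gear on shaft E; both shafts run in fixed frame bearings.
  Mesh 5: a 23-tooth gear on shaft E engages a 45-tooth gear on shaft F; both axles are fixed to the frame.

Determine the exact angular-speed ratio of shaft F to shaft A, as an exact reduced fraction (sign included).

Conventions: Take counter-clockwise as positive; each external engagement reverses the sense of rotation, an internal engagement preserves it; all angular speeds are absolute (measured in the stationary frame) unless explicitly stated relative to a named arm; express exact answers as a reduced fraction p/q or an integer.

class = fixed-axis compound train [5 meshes; 5 ratios multiply, 5 sense flips]
mesh 1 [81T→58T]: running ratio 81/58, sense −
mesh 2 [36T→89T]: running ratio 1458/2581, sense +
mesh 3 [89T→46T]: running ratio 729/667, sense −
mesh 4 [46T→87T]: running ratio 486/841, sense +
mesh 5 [23T→45T]: running ratio 1242/4205, sense −
ω_out/ω_in = -1242/4205

-1242/4205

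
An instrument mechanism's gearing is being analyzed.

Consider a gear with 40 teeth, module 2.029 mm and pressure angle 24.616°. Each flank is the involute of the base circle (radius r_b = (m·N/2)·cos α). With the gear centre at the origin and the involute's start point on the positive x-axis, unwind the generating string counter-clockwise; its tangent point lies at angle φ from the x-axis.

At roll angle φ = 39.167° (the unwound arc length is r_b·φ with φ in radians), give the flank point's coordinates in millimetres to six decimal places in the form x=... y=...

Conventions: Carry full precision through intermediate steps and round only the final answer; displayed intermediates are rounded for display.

x=44.530739 y=3.747771

single-mesh involute tooth geometry (40T wheel at module 2.029)
pitch radius r_p = m·N/2 = 2.029·40/2 = 40.580000
base radius r_b = r_p·cos α = 40.580000·cos 24.616° = 36.892083
roll angle φ = 39.167° = 0.68359311 rad
x = r_b·(cos φ + φ·sin φ) = 44.530739
y = r_b·(sin φ − φ·cos φ) = 3.747771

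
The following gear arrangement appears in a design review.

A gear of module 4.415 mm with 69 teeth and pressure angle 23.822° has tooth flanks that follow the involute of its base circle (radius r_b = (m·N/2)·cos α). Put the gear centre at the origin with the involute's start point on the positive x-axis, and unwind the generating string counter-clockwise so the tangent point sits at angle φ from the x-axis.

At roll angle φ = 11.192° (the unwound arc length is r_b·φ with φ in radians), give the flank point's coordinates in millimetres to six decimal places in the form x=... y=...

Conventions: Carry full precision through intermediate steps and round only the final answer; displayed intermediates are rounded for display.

recognized (one wheel, involute flank): single-mesh tooth geometry, m = 4.415, N = 69
pitch radius r_p = m·N/2 = 4.415·69/2 = 152.317500
base radius r_b = r_p·cos α = 152.317500·cos 23.822° = 139.340757
roll angle φ = 11.192° = 0.19533725 rad
x = r_b·(cos φ + φ·sin φ) = 141.973840
y = r_b·(sin φ − φ·cos φ) = 0.344869

x=141.973840 y=0.344869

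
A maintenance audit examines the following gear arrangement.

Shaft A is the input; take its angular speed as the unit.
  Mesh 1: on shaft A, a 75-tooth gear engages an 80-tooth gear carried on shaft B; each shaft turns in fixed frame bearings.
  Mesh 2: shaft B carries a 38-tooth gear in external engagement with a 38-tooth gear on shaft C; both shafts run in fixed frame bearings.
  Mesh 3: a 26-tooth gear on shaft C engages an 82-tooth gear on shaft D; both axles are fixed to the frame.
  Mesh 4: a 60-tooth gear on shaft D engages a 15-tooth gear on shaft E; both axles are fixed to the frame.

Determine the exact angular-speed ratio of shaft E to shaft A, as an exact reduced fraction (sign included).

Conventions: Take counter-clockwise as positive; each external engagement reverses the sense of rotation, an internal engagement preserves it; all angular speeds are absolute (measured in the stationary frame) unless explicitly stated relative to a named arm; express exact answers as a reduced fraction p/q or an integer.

class = fixed-axis compound train [4 meshes; 4 ratios multiply, 4 sense flips]
mesh 1 [75T→80T]: running ratio 15/16, sense −
mesh 2 [38T→38T]: running ratio 15/16, sense +
mesh 3 [26T→82T]: running ratio 195/656, sense −
mesh 4 [60T→15T]: running ratio 195/164, sense +
ω_out/ω_in = 195/164

195/164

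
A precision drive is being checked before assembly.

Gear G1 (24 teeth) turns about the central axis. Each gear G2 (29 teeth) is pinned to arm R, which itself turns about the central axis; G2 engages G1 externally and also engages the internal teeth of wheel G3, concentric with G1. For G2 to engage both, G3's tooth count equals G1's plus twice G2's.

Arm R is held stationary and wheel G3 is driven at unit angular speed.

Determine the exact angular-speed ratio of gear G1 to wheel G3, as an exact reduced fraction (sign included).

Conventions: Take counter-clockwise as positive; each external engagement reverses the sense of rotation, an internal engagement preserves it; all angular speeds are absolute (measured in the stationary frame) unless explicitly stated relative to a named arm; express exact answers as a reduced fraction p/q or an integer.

recognized (axles ride arm R): planetary set, 24/29/82 teeth
ring teeth: 24 + 2·29 = 82
24(ω_sun−ω_arm) = −82(ω_ring−ω_arm),  ω_arm = 0, ω_ring = 1
ω_sun = 0 − (82/24)(1−0) = -41/12
ω_out/ω_in = -41/12

-41/12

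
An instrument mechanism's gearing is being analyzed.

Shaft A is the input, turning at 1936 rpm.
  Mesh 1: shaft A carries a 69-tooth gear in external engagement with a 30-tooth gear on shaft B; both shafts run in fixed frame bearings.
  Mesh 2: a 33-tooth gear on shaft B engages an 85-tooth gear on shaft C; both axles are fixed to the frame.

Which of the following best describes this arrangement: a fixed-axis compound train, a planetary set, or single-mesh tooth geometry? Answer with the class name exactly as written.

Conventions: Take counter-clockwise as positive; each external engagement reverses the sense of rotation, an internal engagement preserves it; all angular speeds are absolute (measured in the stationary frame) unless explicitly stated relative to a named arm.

2-mesh fixed-axis compound train (all bearings frame-fixed)
classification: fixed-axis compound train

fixed-axis compound train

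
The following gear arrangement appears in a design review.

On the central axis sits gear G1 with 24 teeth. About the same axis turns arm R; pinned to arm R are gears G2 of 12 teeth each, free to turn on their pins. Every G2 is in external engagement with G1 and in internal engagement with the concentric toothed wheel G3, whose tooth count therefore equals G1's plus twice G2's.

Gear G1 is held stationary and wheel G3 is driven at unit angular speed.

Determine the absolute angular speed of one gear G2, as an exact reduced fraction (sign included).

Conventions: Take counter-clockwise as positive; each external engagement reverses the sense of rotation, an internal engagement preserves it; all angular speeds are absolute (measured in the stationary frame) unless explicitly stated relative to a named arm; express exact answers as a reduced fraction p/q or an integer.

recognized (axles ride arm R): planetary set, 24/12/48 teeth
ring teeth: 24 + 2·12 = 48
24(ω_sun−ω_arm) = −48(ω_ring−ω_arm),  ω_sun = 0, ω_ring = 1
24(0−ω_arm) = −48(1−ω_arm)  ⇒  72·ω_arm = 48  ⇒  ω_arm = 2/3
sun–planet mesh: 24·(0−2/3) = −12·(ω_p−ω_arm)  ⇒  ω_p−ω_arm = 4/3
ω_p = 2/3 + 4/3 = 2
exact speed ratio = 2

2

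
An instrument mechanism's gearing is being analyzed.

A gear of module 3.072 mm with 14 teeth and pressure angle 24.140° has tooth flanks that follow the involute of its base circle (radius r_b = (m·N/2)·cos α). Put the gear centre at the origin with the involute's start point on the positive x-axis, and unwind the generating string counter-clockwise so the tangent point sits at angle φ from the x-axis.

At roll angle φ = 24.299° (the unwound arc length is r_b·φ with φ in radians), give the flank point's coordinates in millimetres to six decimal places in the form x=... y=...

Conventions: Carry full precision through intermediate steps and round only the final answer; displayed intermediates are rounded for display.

class = single-mesh tooth geometry [base-circle involute, m = 3.072, 14T]
pitch radius r_p = m·N/2 = 3.072·14/2 = 21.504000
base radius r_b = r_p·cos α = 21.504000·cos 24.140° = 19.623451
roll angle φ = 24.299° = 0.42409755 rad
x = r_b·(cos φ + φ·sin φ) = 21.309615
y = r_b·(sin φ − φ·cos φ) = 0.490027

x=21.309615 y=0.490027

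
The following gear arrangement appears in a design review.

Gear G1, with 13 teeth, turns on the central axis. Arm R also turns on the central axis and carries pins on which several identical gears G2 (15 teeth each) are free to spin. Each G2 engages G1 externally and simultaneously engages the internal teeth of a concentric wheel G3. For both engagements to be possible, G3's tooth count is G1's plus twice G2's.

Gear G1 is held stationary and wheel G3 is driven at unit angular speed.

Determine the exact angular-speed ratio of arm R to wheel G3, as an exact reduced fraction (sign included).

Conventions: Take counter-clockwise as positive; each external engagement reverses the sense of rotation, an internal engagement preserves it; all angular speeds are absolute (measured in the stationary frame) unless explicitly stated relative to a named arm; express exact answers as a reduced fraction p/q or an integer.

43/56

topology: planetary set — G1 13T / G2 15T / G3 43T, arm = carrier (Willis)
ring teeth: 13 + 2·15 = 43
13(ω_sun−ω_arm) = −43(ω_ring−ω_arm),  ω_sun = 0, ω_ring = 1
13(0−ω_arm) = −43(1−ω_arm)  ⇒  56·ω_arm = 43  ⇒  ω_arm = 43/56
ω_out/ω_in = 43/56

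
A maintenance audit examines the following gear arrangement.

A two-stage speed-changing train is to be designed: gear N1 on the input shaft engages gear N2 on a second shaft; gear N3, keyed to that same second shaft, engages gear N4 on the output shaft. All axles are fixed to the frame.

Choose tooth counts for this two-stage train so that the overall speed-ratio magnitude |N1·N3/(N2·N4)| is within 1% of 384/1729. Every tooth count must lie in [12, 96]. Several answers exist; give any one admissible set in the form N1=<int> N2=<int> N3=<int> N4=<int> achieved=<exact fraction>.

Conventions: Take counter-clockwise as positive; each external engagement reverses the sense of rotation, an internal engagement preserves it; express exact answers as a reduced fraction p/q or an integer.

N1=12 N2=19 N3=32 N4=91 achieved=384/1729

design class (target 384/1729): fixed-axis compound train
target = 384/1729 in lowest terms: an exact hit needs N1·N3 = k·384 and N2·N4 = k·1729 for one integer k, every count in [12, 96]; additionally prefer no 1:1 stage (N1 ≠ N2, N3 ≠ N4)
k = 1: N1·N3 = 384 = 12·32, N2·N4 = 1729 = 19·91
achieved = 12·32/(19·91) = 384/1729; |achieved − target| = 0 ≤ 96/43225 ✓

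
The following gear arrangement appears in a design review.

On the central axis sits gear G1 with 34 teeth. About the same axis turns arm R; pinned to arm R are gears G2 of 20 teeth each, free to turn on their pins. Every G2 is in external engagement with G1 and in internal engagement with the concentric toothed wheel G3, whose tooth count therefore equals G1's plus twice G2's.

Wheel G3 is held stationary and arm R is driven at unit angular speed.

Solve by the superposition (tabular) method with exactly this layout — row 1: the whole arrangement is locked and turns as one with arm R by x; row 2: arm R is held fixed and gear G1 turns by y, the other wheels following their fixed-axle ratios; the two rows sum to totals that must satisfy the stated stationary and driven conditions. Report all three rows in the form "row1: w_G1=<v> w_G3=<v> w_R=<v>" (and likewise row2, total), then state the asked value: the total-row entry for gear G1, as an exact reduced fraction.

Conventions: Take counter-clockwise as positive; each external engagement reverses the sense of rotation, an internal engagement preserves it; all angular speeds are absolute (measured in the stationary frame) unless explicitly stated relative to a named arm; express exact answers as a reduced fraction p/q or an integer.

class = planetary set [G3 = 34+2·20 = 74; Willis about the carrier]
row 1 — lock + rotate with arm: ω_sun = ω_ring = ω_arm = x
row 2 (arm held, sun turns y): ω_ring = −(34/74)·y, ω_arm = 0
boundary: total ω_ring = x − (34/74)·y = 0 and total ω_arm = x = 1  ⇒  y = 37/17, x = 1
row 2 ring = −(34/74)·37/17 = -1
totals (row 1 + row 2): sun 1 + 37/17 = 54/17, ring 1 + (-1) = 0, arm 1 + 0 = 1
asked cell (total, sun) = 54/17

row1: w_G1=1 w_G3=1 w_R=1
row2: w_G1=37/17 w_G3=-1 w_R=0
total: w_G1=54/17 w_G3=0 w_R=1
asked value: 54/17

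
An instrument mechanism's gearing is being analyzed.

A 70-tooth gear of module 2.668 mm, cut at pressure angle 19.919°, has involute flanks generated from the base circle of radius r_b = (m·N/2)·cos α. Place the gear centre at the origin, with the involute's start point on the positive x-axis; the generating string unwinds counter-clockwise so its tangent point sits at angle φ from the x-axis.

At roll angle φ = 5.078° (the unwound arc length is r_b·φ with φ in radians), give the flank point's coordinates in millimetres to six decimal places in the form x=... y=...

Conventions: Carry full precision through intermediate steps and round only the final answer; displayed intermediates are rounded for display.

x=88.137688 y=0.020357

class = single-mesh tooth geometry [base-circle involute, m = 2.668, 70T]
pitch radius r_p = m·N/2 = 2.668·70/2 = 93.380000
base radius r_b = r_p·cos α = 93.380000·cos 19.919° = 87.793560
roll angle φ = 5.078° = 0.08862782 rad
x = r_b·(cos φ + φ·sin φ) = 88.137688
y = r_b·(sin φ − φ·cos φ) = 0.020357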